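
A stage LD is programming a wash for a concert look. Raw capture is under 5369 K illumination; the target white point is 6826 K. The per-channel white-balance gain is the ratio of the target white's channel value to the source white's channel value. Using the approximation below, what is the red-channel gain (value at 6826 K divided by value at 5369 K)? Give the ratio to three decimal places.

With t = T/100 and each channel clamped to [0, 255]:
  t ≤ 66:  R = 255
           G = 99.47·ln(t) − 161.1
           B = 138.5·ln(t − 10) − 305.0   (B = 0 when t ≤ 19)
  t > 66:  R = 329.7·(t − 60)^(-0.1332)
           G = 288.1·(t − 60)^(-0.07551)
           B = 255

At 5369 K (t = 53.69):
  R = 255 by definition for t ≤ 66.
At 6826 K (t = 68.26):
  R = 329.7·(68.26 − 60)^(-0.1332) = 329.7·8.26^(-0.1332) = 329.7·0.75485 = 248.873.
Gain = 248.873 / 255.000 = 0.9760 → 0.976.

0.976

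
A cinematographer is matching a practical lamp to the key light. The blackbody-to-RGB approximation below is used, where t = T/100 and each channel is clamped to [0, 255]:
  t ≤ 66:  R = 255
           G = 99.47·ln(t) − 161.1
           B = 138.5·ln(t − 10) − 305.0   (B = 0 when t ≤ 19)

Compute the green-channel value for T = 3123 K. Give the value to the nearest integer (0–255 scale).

t = 3123/100 = 31.23; the t ≤ 66 branch applies.
G = 99.47·ln 31.23 − 161.1 = 99.47·3.4414 − 161.1 = 181.214.
Rounded: 181.

181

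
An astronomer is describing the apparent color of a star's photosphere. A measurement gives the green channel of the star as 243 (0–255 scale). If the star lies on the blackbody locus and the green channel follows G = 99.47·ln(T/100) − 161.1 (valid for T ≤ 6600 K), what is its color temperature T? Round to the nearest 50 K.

5800 K

ln t = (243 + 161.1) / 99.47 = 4.0625.
t = e^4.0625 = 58.121.
T = 100·t = 5812 K → 5800 K to the nearest 50 K.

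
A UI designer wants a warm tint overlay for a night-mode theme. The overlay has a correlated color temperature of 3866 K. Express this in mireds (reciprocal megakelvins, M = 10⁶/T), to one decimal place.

258.7 mireds

M = 10⁶ / 3866 = 258.665 → 258.7 mireds.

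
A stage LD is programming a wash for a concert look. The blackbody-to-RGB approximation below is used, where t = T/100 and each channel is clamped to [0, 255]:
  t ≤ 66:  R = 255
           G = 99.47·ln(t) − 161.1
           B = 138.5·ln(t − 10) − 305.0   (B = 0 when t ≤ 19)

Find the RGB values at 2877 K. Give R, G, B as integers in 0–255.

R=255, G=173, B=101

t = 2877/100 = 28.77; the t ≤ 66 branch applies.
R = 255 by definition for t ≤ 66.
G = 99.47·ln 28.77 − 161.1 = 99.47·3.3593 − 161.1 = 173.053.
B = 138.5·ln(28.77 − 10) − 305.0 = 138.5·ln 18.77 − 305.0 = 138.5·2.9323 − 305.0 = 101.118.
Rounded: (255, 173, 101).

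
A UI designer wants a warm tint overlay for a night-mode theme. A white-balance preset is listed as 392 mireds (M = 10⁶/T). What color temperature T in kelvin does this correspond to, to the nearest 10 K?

T = 10⁶ / 392 = 2551.02 K → 2550 K.

2550 K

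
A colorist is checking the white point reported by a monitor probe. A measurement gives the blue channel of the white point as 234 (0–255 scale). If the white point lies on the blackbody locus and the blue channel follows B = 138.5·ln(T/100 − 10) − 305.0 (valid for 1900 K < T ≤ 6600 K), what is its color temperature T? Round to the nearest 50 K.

5900 K

ln(t − 10) = (234 + 305.0) / 138.5 = 3.8917.
t − 10 = e^3.8917 = 48.994, so t = 58.994.
T = 100·t = 5899 K → 5900 K to the nearest 50 K.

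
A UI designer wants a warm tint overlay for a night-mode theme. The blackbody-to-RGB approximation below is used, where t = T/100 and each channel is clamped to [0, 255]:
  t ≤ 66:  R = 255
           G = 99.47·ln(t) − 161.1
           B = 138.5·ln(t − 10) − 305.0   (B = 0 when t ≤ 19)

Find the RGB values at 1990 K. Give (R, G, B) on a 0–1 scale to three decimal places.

(1.000, 0.535, 0.049)

t = 1990/100 = 19.9; the t ≤ 66 branch applies.
R = 255 by definition for t ≤ 66.
G = 99.47·ln 19.9 − 161.1 = 99.47·2.9907 − 161.1 = 136.387.
B = 138.5·ln(19.9 − 10) − 305.0 = 138.5·ln 9.9 − 305.0 = 138.5·2.2925 − 305.0 = 12.516.
Dividing each by 255: (1.0000, 0.5349, 0.0491) → (1.000, 0.535, 0.049).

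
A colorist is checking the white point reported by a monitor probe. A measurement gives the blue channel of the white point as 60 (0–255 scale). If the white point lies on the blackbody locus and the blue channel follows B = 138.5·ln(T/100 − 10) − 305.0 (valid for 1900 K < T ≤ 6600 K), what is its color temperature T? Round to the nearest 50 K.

2400 K

ln(t − 10) = (60 + 305.0) / 138.5 = 2.6354.
t − 10 = e^2.6354 = 13.949, so t = 23.949.
T = 100·t = 2395 K → 2400 K to the nearest 50 K.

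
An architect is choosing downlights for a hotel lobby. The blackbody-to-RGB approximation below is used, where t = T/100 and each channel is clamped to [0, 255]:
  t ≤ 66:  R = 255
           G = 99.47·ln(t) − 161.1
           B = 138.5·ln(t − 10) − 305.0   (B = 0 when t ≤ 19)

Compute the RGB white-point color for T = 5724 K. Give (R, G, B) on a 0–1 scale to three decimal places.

(1.000, 0.947, 0.898)

t = 5724/100 = 57.24; the t ≤ 66 branch applies.
R = 255 by definition for t ≤ 66.
G = 99.47·ln 57.24 − 161.1 = 99.47·4.0473 − 161.1 = 241.480.
B = 138.5·ln(57.24 − 10) − 305.0 = 138.5·ln 47.24 − 305.0 = 138.5·3.8552 − 305.0 = 228.951.
Dividing each by 255: (1.0000, 0.9470, 0.8978) → (1.000, 0.947, 0.898).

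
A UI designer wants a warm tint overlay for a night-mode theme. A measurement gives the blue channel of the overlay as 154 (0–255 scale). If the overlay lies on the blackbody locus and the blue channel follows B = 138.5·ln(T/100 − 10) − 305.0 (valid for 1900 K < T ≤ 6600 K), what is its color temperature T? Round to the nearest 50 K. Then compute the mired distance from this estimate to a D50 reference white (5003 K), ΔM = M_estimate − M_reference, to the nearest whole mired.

ln(t − 10) = (154 + 305.0) / 138.5 = 3.3141.
t − 10 = e^3.3141 = 27.497, so t = 37.497.
T = 100·t = 3750 K → 3750 K to the nearest 50 K.
M_estimate = 10⁶/3750 = 266.67; M_reference = 10⁶/5003 = 199.88.
ΔM = 266.67 − 199.88 = 66.79 → +67 mireds.

+67 mireds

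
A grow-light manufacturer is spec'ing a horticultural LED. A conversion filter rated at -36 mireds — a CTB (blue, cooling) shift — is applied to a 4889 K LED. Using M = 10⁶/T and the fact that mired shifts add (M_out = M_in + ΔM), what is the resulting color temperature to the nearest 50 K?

5950 K

M_in = 10⁶/4889 = 204.54 mireds.
M_out = 204.54 + (-36) = 168.54 mireds.
T_out = 10⁶/168.54 = 5933.3 K → 5950 K.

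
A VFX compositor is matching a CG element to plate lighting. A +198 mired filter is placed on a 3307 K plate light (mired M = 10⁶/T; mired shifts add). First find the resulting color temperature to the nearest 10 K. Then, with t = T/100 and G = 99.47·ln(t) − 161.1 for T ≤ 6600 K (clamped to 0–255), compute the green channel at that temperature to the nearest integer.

137

M_in = 10⁶/3307 = 302.39; M_out = 302.39 + (+198) = 500.39.
T_out = 10⁶/500.39 = 1998.4 K → 2000 K; t = 20.
G = 99.47·ln 20 − 161.1 = 99.47·2.9957 − 161.1 = 136.885.
Rounded: 137.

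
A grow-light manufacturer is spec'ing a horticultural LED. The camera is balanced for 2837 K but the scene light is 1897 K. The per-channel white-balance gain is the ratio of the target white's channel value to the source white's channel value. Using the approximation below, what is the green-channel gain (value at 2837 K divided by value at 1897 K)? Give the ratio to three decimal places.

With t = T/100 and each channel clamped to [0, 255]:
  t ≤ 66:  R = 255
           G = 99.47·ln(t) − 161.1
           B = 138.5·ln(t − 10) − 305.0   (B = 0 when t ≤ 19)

At 1897 K (t = 18.97):
  G = 99.47·ln 18.97 − 161.1 = 99.47·2.9429 − 161.1 = 131.626.
At 2837 K (t = 28.37):
  G = 99.47·ln 28.37 − 161.1 = 99.47·3.3453 − 161.1 = 171.660.
Gain = 171.660 / 131.626 = 1.3041 → 1.304.

1.304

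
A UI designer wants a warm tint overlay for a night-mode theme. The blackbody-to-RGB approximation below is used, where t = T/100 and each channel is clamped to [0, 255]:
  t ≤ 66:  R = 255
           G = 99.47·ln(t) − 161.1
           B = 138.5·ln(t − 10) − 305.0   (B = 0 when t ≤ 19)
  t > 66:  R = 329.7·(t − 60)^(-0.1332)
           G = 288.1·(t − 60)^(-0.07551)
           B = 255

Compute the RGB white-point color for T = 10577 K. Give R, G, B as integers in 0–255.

R=198, G=216, B=255

t = 10577/100 = 105.77; the t > 66 branch applies.
R = 329.7·(105.77 − 60)^(-0.1332) = 329.7·45.77^(-0.1332) = 329.7·0.60091 = 198.121.
G = 288.1·(105.77 − 60)^(-0.07551) = 288.1·45.77^(-0.07551) = 288.1·0.74922 = 215.850.
B = 255 by definition for t > 66.
Rounded: (198, 216, 255).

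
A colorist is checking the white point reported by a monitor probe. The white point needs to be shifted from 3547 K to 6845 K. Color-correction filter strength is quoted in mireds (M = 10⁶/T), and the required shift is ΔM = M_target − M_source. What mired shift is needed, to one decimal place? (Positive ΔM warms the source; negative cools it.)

M_source = 10⁶/3547 = 281.928; M_target = 10⁶/6845 = 146.092.
ΔM = 146.092 − 281.928 = -135.836 → -135.8 mireds, a cooling shift.

-135.8 mireds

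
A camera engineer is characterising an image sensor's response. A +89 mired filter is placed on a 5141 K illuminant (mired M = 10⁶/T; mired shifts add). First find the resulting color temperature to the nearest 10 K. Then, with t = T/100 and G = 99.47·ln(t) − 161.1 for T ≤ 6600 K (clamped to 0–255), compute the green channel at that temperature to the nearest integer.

M_in = 10⁶/5141 = 194.51; M_out = 194.51 + (+89) = 283.51.
T_out = 10⁶/283.51 = 3527.2 K → 3530 K; t = 35.3.
G = 99.47·ln 35.3 − 161.1 = 99.47·3.5639 − 161.1 = 193.399.
Rounded: 193.

193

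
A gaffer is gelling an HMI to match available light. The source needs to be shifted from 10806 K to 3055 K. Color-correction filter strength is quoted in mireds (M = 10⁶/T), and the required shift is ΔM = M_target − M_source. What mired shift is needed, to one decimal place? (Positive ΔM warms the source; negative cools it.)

M_source = 10⁶/10806 = 92.541; M_target = 10⁶/3055 = 327.332.
ΔM = 327.332 − 92.541 = 234.791 → +234.8 mireds, a warming shift.

+234.8 mireds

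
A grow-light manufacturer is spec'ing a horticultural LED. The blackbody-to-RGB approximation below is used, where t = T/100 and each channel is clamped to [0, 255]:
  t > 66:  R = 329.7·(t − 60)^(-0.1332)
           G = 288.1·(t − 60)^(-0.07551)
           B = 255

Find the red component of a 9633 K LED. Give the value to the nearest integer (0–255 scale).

204

t = 9633/100 = 96.33; the t > 66 branch applies.
R = 329.7·(96.33 − 60)^(-0.1332) = 329.7·36.33^(-0.1332) = 329.7·0.61969 = 204.311.
Rounded: 204.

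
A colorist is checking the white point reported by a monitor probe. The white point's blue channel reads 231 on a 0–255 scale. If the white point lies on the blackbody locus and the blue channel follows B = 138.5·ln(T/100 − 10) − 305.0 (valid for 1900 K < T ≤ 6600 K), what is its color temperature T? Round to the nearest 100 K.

ln(t − 10) = (231 + 305.0) / 138.5 = 3.8700.
t − 10 = e^3.8700 = 47.944, so t = 57.944.
T = 100·t = 5794 K → 5800 K to the nearest 100 K.

5800 K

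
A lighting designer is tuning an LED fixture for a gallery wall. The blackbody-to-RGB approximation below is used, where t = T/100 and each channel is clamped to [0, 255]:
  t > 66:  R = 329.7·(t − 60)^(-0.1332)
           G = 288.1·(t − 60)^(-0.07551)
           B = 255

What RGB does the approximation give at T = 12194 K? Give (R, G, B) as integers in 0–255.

t = 12194/100 = 121.94; the t > 66 branch applies.
R = 329.7·(121.94 − 60)^(-0.1332) = 329.7·61.94^(-0.1332) = 329.7·0.57718 = 190.295.
G = 288.1·(121.94 − 60)^(-0.07551) = 288.1·61.94^(-0.07551) = 288.1·0.73230 = 210.975.
B = 255 by definition for t > 66.
Rounded: (190, 211, 255).

(190, 211, 255)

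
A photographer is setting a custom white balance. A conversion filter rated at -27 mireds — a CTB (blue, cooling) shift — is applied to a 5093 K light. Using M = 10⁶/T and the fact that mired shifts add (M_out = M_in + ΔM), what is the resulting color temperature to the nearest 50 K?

5900 K

M_in = 10⁶/5093 = 196.35 mireds.
M_out = 196.35 + (-27) = 169.35 mireds.
T_out = 10⁶/169.35 = 5905.0 K → 5900 K.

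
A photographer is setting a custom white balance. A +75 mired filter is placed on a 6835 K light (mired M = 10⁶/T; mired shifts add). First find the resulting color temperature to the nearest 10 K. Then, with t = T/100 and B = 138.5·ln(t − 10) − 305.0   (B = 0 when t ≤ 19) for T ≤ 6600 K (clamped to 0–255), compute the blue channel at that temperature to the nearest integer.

M_in = 10⁶/6835 = 146.31; M_out = 146.31 + (+75) = 221.31.
T_out = 10⁶/221.31 = 4518.6 K → 4520 K; t = 45.2.
B = 138.5·ln(45.2 − 10) − 305.0 = 138.5·ln 35.2 − 305.0 = 138.5·3.5610 − 305.0 = 188.205.
Rounded: 188.

188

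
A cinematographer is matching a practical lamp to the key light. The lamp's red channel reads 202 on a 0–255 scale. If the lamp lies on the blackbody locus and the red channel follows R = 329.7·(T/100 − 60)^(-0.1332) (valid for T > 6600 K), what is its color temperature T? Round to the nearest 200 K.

10000 K

(t − 60)^(-0.1332) = 202/329.7 = 0.61268.
t − 60 = 0.61268^(1/-0.1332) = 0.61268^(-7.508) = 39.569, so t = 99.569.
T = 100·t = 9957 K → 10000 K to the nearest 200 K.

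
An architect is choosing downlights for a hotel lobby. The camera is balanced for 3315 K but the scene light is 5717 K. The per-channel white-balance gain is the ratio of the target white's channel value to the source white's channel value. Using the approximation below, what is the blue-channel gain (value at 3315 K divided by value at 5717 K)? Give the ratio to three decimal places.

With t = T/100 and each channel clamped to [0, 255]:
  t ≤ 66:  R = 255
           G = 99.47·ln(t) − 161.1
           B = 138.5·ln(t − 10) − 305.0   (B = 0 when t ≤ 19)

At 5717 K (t = 57.17):
  B = 138.5·ln(57.17 − 10) − 305.0 = 138.5·ln 47.17 − 305.0 = 138.5·3.8538 − 305.0 = 228.745.
At 3315 K (t = 33.15):
  B = 138.5·ln(33.15 − 10) − 305.0 = 138.5·ln 23.15 − 305.0 = 138.5·3.1420 − 305.0 = 130.166.
Gain = 130.166 / 228.745 = 0.5690 → 0.569.

0.569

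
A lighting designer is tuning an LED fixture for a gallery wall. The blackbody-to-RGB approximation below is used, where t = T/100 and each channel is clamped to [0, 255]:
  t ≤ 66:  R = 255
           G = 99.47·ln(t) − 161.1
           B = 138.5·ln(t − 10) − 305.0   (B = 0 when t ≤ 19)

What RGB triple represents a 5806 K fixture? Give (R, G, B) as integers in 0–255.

t = 5806/100 = 58.06; the t ≤ 66 branch applies.
R = 255 by definition for t ≤ 66.
G = 99.47·ln 58.06 − 161.1 = 99.47·4.0615 − 161.1 = 242.895.
B = 138.5·ln(58.06 − 10) − 305.0 = 138.5·ln 48.06 − 305.0 = 138.5·3.8725 − 305.0 = 231.334.
Rounded: (255, 243, 231).

(255, 243, 231)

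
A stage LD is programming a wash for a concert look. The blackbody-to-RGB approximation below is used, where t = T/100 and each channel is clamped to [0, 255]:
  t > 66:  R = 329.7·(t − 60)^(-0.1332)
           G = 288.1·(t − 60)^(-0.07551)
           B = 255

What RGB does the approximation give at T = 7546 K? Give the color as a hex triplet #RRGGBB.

#E5EAFF

t = 7546/100 = 75.46; the t > 66 branch applies.
R = 329.7·(75.46 − 60)^(-0.1332) = 329.7·15.46^(-0.1332) = 329.7·0.69438 = 228.937.
G = 288.1·(75.46 − 60)^(-0.07551) = 288.1·15.46^(-0.07551) = 288.1·0.81321 = 234.286.
B = 255 by definition for t > 66.
Rounded: (229, 234, 255).
In hex: #E5EAFF.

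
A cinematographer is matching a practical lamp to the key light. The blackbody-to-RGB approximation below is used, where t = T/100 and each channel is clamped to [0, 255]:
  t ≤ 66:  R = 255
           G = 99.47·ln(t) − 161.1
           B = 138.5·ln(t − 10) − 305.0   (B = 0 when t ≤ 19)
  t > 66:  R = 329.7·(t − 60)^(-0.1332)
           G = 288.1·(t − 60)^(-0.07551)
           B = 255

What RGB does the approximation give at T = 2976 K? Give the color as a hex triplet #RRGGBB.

t = 2976/100 = 29.76; the t ≤ 66 branch applies.
R = 255 by definition for t ≤ 66.
G = 99.47·ln 29.76 − 161.1 = 99.47·3.3932 − 161.1 = 176.418.
B = 138.5·ln(29.76 − 10) − 305.0 = 138.5·ln 19.76 − 305.0 = 138.5·2.9837 − 305.0 = 108.237.
Rounded: (255, 176, 108).
In hex: #FFB06C.

#FFB06C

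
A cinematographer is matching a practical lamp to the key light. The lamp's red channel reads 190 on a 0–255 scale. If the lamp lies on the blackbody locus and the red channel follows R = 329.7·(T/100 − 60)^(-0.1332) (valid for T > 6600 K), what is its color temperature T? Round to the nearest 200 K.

(t − 60)^(-0.1332) = 190/329.7 = 0.57628.
t − 60 = 0.57628^(1/-0.1332) = 0.57628^(-7.508) = 62.667, so t = 122.667.
T = 100·t = 12267 K → 12200 K to the nearest 200 K.

12200 K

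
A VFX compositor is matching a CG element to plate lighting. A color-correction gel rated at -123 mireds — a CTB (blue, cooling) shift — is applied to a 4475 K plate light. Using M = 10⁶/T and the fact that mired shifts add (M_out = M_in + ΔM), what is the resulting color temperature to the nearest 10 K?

M_in = 10⁶/4475 = 223.46 mireds.
M_out = 223.46 + (-123) = 100.46 mireds.
T_out = 10⁶/100.46 = 9953.8 K → 9950 K.

9950 K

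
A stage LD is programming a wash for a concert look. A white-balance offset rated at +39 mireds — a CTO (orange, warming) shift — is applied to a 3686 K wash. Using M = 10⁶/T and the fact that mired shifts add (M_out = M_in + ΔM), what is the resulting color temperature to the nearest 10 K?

3220 K

M_in = 10⁶/3686 = 271.30 mireds.
M_out = 271.30 + (+39) = 310.30 mireds.
T_out = 10⁶/310.30 = 3222.7 K → 3220 K.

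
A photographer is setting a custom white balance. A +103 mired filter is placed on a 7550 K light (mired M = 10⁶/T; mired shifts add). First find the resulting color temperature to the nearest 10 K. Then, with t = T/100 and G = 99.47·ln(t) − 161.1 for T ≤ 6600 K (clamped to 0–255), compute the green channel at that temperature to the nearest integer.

M_in = 10⁶/7550 = 132.45; M_out = 132.45 + (+103) = 235.45.
T_out = 10⁶/235.45 = 4247.2 K → 4250 K; t = 42.5.
G = 99.47·ln 42.5 − 161.1 = 99.47·3.7495 − 161.1 = 211.863.
Rounded: 212.

212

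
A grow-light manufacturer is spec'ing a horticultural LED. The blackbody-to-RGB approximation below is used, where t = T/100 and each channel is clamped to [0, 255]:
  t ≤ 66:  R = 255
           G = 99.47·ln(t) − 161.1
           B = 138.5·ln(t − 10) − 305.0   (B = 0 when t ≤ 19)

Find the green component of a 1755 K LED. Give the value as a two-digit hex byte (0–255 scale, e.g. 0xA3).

0x7C

t = 1755/100 = 17.55; the t ≤ 66 branch applies.
G = 99.47·ln 17.55 − 161.1 = 99.47·2.8651 − 161.1 = 123.887.
Rounded: 124; in hex, 0x7C.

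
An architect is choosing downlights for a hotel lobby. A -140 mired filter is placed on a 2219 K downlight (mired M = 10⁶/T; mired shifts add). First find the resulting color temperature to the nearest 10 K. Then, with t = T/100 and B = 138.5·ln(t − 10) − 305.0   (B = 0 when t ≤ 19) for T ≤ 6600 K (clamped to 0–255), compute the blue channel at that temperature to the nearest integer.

124

M_in = 10⁶/2219 = 450.65; M_out = 450.65 + (-140) = 310.65.
T_out = 10⁶/310.65 = 3219.0 K → 3220 K; t = 32.2.
B = 138.5·ln(32.2 − 10) − 305.0 = 138.5·ln 22.2 − 305.0 = 138.5·3.1001 − 305.0 = 124.363.
Rounded: 124.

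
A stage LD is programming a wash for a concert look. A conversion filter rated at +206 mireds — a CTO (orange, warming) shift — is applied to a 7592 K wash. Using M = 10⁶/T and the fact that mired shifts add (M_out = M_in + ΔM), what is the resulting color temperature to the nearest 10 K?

2960 K

M_in = 10⁶/7592 = 131.72 mireds.
M_out = 131.72 + (+206) = 337.72 mireds.
T_out = 10⁶/337.72 = 2961.1 K → 2960 K.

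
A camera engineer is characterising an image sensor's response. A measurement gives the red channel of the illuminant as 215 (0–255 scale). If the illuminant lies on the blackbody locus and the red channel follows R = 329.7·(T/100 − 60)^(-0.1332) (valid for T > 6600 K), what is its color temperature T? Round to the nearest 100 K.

(t − 60)^(-0.1332) = 215/329.7 = 0.65211.
t − 60 = 0.65211^(1/-0.1332) = 0.65211^(-7.508) = 24.774, so t = 84.774.
T = 100·t = 8477 K → 8500 K to the nearest 100 K.

8500 K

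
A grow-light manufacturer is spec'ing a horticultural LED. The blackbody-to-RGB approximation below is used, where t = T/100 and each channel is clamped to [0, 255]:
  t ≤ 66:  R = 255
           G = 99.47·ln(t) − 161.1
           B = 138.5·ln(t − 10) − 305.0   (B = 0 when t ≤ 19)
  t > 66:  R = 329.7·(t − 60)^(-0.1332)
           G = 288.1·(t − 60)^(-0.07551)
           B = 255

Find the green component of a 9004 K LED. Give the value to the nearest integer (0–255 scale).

t = 9004/100 = 90.04; the t > 66 branch applies.
G = 288.1·(90.04 − 60)^(-0.07551) = 288.1·30.04^(-0.07551) = 288.1·0.77343 = 222.824.
Rounded: 223.

223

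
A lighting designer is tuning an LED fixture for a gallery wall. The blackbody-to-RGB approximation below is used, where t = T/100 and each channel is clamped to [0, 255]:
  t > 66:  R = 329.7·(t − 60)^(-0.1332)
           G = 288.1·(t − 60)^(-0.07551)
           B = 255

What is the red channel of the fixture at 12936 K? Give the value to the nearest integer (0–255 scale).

187

t = 12936/100 = 129.36; the t > 66 branch applies.
R = 329.7·(129.36 − 60)^(-0.1332) = 329.7·69.36^(-0.1332) = 329.7·0.56854 = 187.449.
Rounded: 187.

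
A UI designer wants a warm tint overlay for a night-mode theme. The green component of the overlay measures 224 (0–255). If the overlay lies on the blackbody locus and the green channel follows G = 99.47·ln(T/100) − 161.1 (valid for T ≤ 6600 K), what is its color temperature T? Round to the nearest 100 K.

4800 K

ln t = (224 + 161.1) / 99.47 = 3.8715.
t = e^3.8715 = 48.015.
T = 100·t = 4802 K → 4800 K to the nearest 100 K.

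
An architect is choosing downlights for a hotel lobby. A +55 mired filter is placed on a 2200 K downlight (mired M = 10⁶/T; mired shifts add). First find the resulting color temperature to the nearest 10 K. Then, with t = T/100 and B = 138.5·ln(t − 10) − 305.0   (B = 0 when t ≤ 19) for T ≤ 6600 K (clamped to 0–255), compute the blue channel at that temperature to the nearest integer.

M_in = 10⁶/2200 = 454.55; M_out = 454.55 + (+55) = 509.55.
T_out = 10⁶/509.55 = 1962.5 K → 1960 K; t = 19.6.
B = 138.5·ln(19.6 − 10) − 305.0 = 138.5·ln 9.6 − 305.0 = 138.5·2.2618 − 305.0 = 8.254.
Rounded: 8.

8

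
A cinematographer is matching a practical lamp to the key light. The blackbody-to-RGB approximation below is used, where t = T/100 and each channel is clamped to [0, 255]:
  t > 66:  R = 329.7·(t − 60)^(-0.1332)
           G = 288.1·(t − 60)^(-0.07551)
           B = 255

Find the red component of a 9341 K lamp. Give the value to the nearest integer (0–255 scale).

t = 9341/100 = 93.41; the t > 66 branch applies.
R = 329.7·(93.41 − 60)^(-0.1332) = 329.7·33.41^(-0.1332) = 329.7·0.62664 = 206.604.
Rounded: 207.

207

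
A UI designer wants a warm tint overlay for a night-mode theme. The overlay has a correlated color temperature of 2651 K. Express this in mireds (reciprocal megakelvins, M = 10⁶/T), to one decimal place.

M = 10⁶ / 2651 = 377.216 → 377.2 mireds.

377.2 mireds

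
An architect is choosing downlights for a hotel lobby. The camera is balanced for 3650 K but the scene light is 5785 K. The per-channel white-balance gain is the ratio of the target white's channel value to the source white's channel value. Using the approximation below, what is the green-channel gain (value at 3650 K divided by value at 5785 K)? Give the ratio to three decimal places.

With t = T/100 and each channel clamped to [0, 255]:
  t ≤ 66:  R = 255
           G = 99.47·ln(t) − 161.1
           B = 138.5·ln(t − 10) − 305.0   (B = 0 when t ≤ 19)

0.811

At 5785 K (t = 57.85):
  G = 99.47·ln 57.85 − 161.1 = 99.47·4.0579 − 161.1 = 242.535.
At 3650 K (t = 36.5):
  G = 99.47·ln 36.5 − 161.1 = 99.47·3.5973 − 161.1 = 196.725.
Gain = 196.725 / 242.535 = 0.8111 → 0.811.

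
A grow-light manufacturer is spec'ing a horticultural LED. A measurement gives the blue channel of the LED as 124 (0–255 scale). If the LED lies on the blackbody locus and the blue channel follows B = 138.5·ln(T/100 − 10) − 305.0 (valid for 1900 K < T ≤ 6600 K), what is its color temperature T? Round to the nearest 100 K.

ln(t − 10) = (124 + 305.0) / 138.5 = 3.0975.
t − 10 = e^3.0975 = 22.142, so t = 32.142.
T = 100·t = 3214 K → 3200 K to the nearest 100 K.

3200 K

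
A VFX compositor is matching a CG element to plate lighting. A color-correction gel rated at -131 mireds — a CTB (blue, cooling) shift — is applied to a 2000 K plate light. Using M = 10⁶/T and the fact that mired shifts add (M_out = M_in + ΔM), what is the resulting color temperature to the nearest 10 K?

M_in = 10⁶/2000 = 500.00 mireds.
M_out = 500.00 + (-131) = 369.00 mireds.
T_out = 10⁶/369.00 = 2710.0 K → 2710 K.

2710 K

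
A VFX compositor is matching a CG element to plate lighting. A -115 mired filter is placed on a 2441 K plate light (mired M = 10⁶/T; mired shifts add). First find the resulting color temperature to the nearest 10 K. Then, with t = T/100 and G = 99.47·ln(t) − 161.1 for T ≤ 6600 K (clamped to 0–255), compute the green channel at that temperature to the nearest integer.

189

M_in = 10⁶/2441 = 409.67; M_out = 409.67 + (-115) = 294.67.
T_out = 10⁶/294.67 = 3393.6 K → 3390 K; t = 33.9.
G = 99.47·ln 33.9 − 161.1 = 99.47·3.5234 − 161.1 = 189.374.
Rounded: 189.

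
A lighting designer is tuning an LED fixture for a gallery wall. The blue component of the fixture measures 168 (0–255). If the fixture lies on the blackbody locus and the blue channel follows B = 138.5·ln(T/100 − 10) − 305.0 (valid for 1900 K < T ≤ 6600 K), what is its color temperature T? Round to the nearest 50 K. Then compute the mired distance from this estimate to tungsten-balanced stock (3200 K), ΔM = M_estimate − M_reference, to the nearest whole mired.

ln(t − 10) = (168 + 305.0) / 138.5 = 3.4152.
t − 10 = e^3.4152 = 30.422, so t = 40.422.
T = 100·t = 4042 K → 4050 K to the nearest 50 K.
M_estimate = 10⁶/4050 = 246.91; M_reference = 10⁶/3200 = 312.50.
ΔM = 246.91 − 312.50 = -65.59 → -66 mireds.

-66 mireds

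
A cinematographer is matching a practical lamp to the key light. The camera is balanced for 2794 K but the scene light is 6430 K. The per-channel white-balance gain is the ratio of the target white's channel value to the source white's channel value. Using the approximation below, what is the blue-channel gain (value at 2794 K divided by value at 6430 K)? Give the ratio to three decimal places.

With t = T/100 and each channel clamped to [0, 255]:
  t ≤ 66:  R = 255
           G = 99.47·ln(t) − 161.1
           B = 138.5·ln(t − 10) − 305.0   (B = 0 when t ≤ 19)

0.382

At 6430 K (t = 64.3):
  B = 138.5·ln(64.3 − 10) − 305.0 = 138.5·ln 54.3 − 305.0 = 138.5·3.9945 − 305.0 = 248.242.
At 2794 K (t = 27.94):
  B = 138.5·ln(27.94 − 10) − 305.0 = 138.5·ln 17.94 − 305.0 = 138.5·2.8870 − 305.0 = 94.854.
Gain = 94.854 / 248.242 = 0.3821 → 0.382.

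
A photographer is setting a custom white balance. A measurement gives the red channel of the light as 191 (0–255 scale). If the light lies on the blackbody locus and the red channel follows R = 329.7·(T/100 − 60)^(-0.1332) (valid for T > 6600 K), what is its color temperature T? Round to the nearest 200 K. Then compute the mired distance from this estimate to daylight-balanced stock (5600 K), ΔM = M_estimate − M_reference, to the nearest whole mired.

(t − 60)^(-0.1332) = 191/329.7 = 0.57931.
t − 60 = 0.57931^(1/-0.1332) = 0.57931^(-7.508) = 60.245, so t = 120.245.
T = 100·t = 12025 K → 12000 K to the nearest 200 K.
M_estimate = 10⁶/12000 = 83.33; M_reference = 10⁶/5600 = 178.57.
ΔM = 83.33 − 178.57 = -95.24 → -95 mireds.

-95 mireds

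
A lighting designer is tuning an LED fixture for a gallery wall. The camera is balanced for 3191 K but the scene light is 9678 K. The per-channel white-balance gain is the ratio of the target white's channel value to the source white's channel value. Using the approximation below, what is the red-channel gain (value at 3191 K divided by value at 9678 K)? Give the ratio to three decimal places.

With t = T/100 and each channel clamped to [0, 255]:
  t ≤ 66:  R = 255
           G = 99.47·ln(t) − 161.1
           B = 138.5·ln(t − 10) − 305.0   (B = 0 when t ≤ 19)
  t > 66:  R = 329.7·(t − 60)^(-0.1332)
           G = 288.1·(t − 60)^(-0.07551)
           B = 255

At 9678 K (t = 96.78):
  R = 329.7·(96.78 − 60)^(-0.1332) = 329.7·36.78^(-0.1332) = 329.7·0.61867 = 203.976.
At 3191 K (t = 31.91):
  R = 255 by definition for t ≤ 66.
Gain = 255.000 / 203.976 = 1.2501 → 1.250.

1.250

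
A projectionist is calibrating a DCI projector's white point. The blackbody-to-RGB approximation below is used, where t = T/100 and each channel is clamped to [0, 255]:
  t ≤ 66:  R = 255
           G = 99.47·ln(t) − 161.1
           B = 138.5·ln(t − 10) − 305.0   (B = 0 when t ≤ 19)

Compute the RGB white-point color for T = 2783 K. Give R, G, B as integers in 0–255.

t = 2783/100 = 27.83; the t ≤ 66 branch applies.
R = 255 by definition for t ≤ 66.
G = 99.47·ln 27.83 − 161.1 = 99.47·3.3261 − 161.1 = 169.749.
B = 138.5·ln(27.83 − 10) − 305.0 = 138.5·ln 17.83 − 305.0 = 138.5·2.8809 − 305.0 = 94.002.
Rounded: (255, 170, 94).

R=255, G=170, B=94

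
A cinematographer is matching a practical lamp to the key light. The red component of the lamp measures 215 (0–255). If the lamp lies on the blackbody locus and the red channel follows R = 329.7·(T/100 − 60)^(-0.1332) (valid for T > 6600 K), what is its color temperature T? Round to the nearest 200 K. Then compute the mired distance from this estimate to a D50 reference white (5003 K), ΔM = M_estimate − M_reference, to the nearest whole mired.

-81 mireds

(t − 60)^(-0.1332) = 215/329.7 = 0.65211.
t − 60 = 0.65211^(1/-0.1332) = 0.65211^(-7.508) = 24.774, so t = 84.774.
T = 100·t = 8477 K → 8400 K to the nearest 200 K.
M_estimate = 10⁶/8400 = 119.05; M_reference = 10⁶/5003 = 199.88.
ΔM = 119.05 − 199.88 = -80.83 → -81 mireds.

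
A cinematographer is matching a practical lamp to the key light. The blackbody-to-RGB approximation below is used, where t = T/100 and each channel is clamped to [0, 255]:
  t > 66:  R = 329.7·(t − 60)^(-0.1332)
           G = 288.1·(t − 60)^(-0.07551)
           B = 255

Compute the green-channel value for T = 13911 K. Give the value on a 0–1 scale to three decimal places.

t = 13911/100 = 139.11; the t > 66 branch applies.
G = 288.1·(139.11 − 60)^(-0.07551) = 288.1·79.11^(-0.07551) = 288.1·0.71889 = 207.113.
On a 0–1 scale: 207.113/255 = 0.8122 → 0.812.

0.812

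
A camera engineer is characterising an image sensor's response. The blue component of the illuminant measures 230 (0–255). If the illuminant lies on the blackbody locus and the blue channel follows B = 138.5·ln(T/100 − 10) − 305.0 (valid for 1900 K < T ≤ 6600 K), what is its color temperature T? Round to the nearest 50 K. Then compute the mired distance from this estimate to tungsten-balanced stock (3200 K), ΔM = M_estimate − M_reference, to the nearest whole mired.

ln(t − 10) = (230 + 305.0) / 138.5 = 3.8628.
t − 10 = e^3.8628 = 47.599, so t = 57.599.
T = 100·t = 5760 K → 5750 K to the nearest 50 K.
M_estimate = 10⁶/5750 = 173.91; M_reference = 10⁶/3200 = 312.50.
ΔM = 173.91 − 312.50 = -138.59 → -139 mireds.

-139 mireds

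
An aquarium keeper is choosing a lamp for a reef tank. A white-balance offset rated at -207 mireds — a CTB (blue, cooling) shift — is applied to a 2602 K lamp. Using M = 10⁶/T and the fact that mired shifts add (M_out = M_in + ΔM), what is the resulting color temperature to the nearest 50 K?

M_in = 10⁶/2602 = 384.32 mireds.
M_out = 384.32 + (-207) = 177.32 mireds.
T_out = 10⁶/177.32 = 5639.5 K → 5650 K.

5650 K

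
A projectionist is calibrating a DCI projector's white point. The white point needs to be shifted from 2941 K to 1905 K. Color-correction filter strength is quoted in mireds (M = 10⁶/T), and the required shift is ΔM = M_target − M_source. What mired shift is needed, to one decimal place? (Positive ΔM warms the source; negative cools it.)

+184.9 mireds

M_source = 10⁶/2941 = 340.020; M_target = 10⁶/1905 = 524.934.
ΔM = 524.934 − 340.020 = 184.914 → +184.9 mireds, a warming shift.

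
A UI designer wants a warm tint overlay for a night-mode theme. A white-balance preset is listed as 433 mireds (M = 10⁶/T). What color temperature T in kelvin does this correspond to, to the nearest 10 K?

2310 K

T = 10⁶ / 433 = 2309.47 K → 2310 K.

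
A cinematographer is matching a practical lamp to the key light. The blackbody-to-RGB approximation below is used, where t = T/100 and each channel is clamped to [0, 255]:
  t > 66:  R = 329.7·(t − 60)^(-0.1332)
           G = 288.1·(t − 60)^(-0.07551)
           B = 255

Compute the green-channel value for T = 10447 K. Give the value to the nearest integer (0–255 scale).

t = 10447/100 = 104.47; the t > 66 branch applies.
G = 288.1·(104.47 − 60)^(-0.07551) = 288.1·44.47^(-0.07551) = 288.1·0.75085 = 216.321.
Rounded: 216.

216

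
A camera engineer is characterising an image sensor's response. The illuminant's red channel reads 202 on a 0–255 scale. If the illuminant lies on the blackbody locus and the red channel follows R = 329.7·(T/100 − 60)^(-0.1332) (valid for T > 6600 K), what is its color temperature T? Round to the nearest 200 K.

(t − 60)^(-0.1332) = 202/329.7 = 0.61268.
t − 60 = 0.61268^(1/-0.1332) = 0.61268^(-7.508) = 39.569, so t = 99.569.
T = 100·t = 9957 K → 10000 K to the nearest 200 K.

10000 K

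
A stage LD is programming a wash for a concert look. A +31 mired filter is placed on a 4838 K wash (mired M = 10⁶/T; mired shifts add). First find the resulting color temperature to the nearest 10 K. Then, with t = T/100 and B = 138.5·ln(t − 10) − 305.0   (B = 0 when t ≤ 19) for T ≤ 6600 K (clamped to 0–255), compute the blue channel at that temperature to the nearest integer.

175

M_in = 10⁶/4838 = 206.70; M_out = 206.70 + (+31) = 237.70.
T_out = 10⁶/237.70 = 4207.0 K → 4210 K; t = 42.1.
B = 138.5·ln(42.1 − 10) − 305.0 = 138.5·ln 32.1 − 305.0 = 138.5·3.4689 − 305.0 = 175.437.
Rounded: 175.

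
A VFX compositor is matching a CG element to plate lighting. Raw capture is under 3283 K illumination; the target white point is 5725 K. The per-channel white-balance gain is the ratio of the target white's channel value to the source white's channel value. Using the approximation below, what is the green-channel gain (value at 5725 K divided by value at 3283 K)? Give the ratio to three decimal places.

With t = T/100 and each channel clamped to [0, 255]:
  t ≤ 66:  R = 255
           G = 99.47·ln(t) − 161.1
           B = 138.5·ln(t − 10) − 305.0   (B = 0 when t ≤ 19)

1.297

At 3283 K (t = 32.83):
  G = 99.47·ln 32.83 − 161.1 = 99.47·3.4913 − 161.1 = 186.184.
At 5725 K (t = 57.25):
  G = 99.47·ln 57.25 − 161.1 = 99.47·4.0474 − 161.1 = 241.498.
Gain = 241.498 / 186.184 = 1.2971 → 1.297.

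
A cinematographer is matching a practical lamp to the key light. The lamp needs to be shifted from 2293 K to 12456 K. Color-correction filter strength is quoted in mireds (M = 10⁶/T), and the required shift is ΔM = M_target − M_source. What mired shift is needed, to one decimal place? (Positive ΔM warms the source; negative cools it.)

M_source = 10⁶/2293 = 436.110; M_target = 10⁶/12456 = 80.283.
ΔM = 80.283 − 436.110 = -355.827 → -355.8 mireds, a cooling shift.

-355.8 mireds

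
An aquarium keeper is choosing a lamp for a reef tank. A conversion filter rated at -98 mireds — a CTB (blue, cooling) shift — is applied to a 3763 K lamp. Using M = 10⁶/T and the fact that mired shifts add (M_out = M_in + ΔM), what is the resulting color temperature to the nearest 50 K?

M_in = 10⁶/3763 = 265.75 mireds.
M_out = 265.75 + (-98) = 167.75 mireds.
T_out = 10⁶/167.75 = 5961.4 K → 5950 K.

5950 K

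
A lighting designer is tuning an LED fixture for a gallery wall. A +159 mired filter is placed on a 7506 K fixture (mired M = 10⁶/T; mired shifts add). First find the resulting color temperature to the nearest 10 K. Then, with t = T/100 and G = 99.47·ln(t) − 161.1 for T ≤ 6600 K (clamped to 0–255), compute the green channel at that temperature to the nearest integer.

190

M_in = 10⁶/7506 = 133.23; M_out = 133.23 + (+159) = 292.23.
T_out = 10⁶/292.23 = 3422.0 K → 3420 K; t = 34.2.
G = 99.47·ln 34.2 − 161.1 = 99.47·3.5322 − 161.1 = 190.250.
Rounded: 190.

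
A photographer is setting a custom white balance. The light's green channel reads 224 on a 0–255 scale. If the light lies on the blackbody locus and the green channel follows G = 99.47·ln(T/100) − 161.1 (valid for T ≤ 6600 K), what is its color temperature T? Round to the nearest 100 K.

ln t = (224 + 161.1) / 99.47 = 3.8715.
t = e^3.8715 = 48.015.
T = 100·t = 4802 K → 4800 K to the nearest 100 K.

4800 K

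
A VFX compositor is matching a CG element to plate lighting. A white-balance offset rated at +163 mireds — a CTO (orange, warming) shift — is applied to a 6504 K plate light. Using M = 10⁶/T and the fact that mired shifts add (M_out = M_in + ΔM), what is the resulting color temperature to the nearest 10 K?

3160 K

M_in = 10⁶/6504 = 153.75 mireds.
M_out = 153.75 + (+163) = 316.75 mireds.
T_out = 10⁶/316.75 = 3157.0 K → 3160 K.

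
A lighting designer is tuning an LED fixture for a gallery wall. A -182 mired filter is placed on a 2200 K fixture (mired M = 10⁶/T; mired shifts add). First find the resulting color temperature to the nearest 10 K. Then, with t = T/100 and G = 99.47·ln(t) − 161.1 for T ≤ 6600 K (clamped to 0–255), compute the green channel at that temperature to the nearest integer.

M_in = 10⁶/2200 = 454.55; M_out = 454.55 + (-182) = 272.55.
T_out = 10⁶/272.55 = 3669.1 K → 3670 K; t = 36.7.
G = 99.47·ln 36.7 − 161.1 = 99.47·3.6028 − 161.1 = 197.268.
Rounded: 197.

197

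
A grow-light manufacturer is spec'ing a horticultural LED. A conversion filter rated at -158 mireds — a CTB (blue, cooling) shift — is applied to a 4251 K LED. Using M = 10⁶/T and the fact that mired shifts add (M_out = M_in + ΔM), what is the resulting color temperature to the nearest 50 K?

12950 K

M_in = 10⁶/4251 = 235.24 mireds.
M_out = 235.24 + (-158) = 77.24 mireds.
T_out = 10⁶/77.24 = 12946.9 K → 12950 K.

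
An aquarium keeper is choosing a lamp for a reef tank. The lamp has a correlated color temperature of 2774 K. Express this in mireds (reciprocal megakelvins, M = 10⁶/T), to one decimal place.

M = 10⁶ / 2774 = 360.490 → 360.5 mireds.

360.5 mireds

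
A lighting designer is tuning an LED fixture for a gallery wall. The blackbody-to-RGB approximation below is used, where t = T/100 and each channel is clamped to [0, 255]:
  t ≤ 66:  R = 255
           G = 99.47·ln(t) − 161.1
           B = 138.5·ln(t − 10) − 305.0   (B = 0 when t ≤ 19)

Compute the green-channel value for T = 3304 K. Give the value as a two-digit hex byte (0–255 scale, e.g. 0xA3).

0xBB

t = 3304/100 = 33.04; the t ≤ 66 branch applies.
G = 99.47·ln 33.04 − 161.1 = 99.47·3.4977 − 161.1 = 186.818.
Rounded: 187; in hex, 0xBB.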